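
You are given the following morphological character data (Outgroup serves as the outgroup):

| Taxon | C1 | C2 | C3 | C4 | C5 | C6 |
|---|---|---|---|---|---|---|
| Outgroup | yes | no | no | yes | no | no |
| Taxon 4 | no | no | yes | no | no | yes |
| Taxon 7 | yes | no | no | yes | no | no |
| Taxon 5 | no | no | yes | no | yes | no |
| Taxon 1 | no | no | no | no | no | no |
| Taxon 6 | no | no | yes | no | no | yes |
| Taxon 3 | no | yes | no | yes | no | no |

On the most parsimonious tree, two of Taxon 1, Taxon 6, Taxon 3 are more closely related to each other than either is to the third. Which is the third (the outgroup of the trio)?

Taxon 3

Character polarity is set by the outgroup: the derived state is whichever differs from the outgroup's state, so for C1, C4 the derived state is 'no', and for the remaining characters it is 'yes'.
C1: derived state 'no' in Taxon 1, Taxon 3, Taxon 4, Taxon 5, and Taxon 6 only — synapomorphy for {Taxon 1, Taxon 3, Taxon 4, Taxon 5, Taxon 6}.
C2: derived state 'yes' in Taxon 3 only — an autapomorphy, so it tells us nothing about relationships among taxa.
Only Taxon 4, Taxon 5, and Taxon 6 show the derived state 'yes' for C3, supporting them as a clade.
C4 (derived state 'no') is shared by Taxon 1, Taxon 4, Taxon 5, and Taxon 6 — a synapomorphy uniting that clade.
C5: derived state 'yes' in Taxon 5 only — an autapomorphy, so it tells us nothing about relationships among taxa.
Only Taxon 4 and Taxon 6 show the derived state 'yes' for C6, supporting them as a clade.
Most parsimonious ingroup topology: (((((Taxon 4,Taxon 6),Taxon 5),Taxon 1),Taxon 3),Taxon 7).
Taxon 6 and Taxon 1 share a more recent common ancestor with each other than either does with Taxon 3, so Taxon 3 is the least closely related of the three.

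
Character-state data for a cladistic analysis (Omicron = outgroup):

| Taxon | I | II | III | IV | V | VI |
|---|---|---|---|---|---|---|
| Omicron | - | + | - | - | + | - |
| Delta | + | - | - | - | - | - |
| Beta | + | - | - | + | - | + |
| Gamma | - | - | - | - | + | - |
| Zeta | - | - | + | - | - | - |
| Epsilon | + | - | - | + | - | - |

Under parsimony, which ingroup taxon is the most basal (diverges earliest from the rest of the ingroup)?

Gamma

Character polarity is set by the outgroup: the derived state is whichever differs from the outgroup's state, so for II, V the derived state is '-', and for the remaining characters it is '+'.
I (derived state '+') is shared by Beta, Delta, and Epsilon — a synapomorphy uniting that clade.
II (derived state '-') is shared by all ingroup taxa — unites the whole ingroup.
III: derived state '+' in Zeta only — an autapomorphy, so it tells us nothing about relationships among taxa.
IV: derived state '+' in Beta and Epsilon only — synapomorphy for {Beta, Epsilon}.
V: derived state '-' in Beta, Delta, Epsilon, and Zeta only — synapomorphy for {Beta, Delta, Epsilon, Zeta}.
VI (derived state '+') is unique to Beta (autapomorphy; uninformative for grouping).
Most parsimonious ingroup topology: (((Delta,(Beta,Epsilon)),Zeta),Gamma).
Gamma is sister to the clade containing all other ingroup taxa, so it is the earliest-diverging (most basal) ingroup lineage.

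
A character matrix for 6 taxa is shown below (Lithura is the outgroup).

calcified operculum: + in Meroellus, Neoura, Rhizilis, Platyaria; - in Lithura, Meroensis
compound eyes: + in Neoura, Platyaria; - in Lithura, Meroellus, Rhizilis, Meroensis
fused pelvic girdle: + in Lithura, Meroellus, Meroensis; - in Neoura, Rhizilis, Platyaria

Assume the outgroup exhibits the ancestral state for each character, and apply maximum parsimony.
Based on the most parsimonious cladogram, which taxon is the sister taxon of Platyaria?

Neoura

Character polarity is set by the outgroup: the derived state is whichever differs from the outgroup's state, so for fused pelvic girdle the derived state is '-', and for the remaining characters it is '+'.
Only Meroellus, Neoura, Platyaria, and Rhizilis show the derived state '+' for calcified operculum, supporting them as a clade.
compound eyes: derived state '+' in Neoura and Platyaria only — synapomorphy for {Neoura, Platyaria}.
Only Neoura, Platyaria, and Rhizilis show the derived state '-' for fused pelvic girdle, supporting them as a clade.
Most parsimonious ingroup topology: ((Meroellus,((Neoura,Platyaria),Rhizilis)),Meroensis).
Platyaria and Neoura form a cherry on this tree, so they are sister taxa.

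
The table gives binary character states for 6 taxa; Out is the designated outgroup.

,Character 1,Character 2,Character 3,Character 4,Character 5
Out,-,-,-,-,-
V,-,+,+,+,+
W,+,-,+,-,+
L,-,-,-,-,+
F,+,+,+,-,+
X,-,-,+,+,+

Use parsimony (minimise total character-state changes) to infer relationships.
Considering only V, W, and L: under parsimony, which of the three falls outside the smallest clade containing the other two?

L

The outgroup has state '-' for every character, so '+' is the derived state throughout.
Character 1 (derived state '+') is shared by F and W — a synapomorphy uniting that clade.
Character 2 (state '+') occurs in F and V but conflicts with the nesting implied by the other characters — most parsimoniously interpreted as homoplasy.
Character 3: derived state '+' in F, V, W, and X only — synapomorphy for {F, V, W, X}.
Character 4 (derived state '+') is shared by V and X — a synapomorphy uniting that clade.
Character 5 (derived state '+') is shared by all ingroup taxa — unites the whole ingroup.
Most parsimonious ingroup topology: (((V,X),(W,F)),L).
V and W share a more recent common ancestor with each other than either does with L, so L is the least closely related of the three.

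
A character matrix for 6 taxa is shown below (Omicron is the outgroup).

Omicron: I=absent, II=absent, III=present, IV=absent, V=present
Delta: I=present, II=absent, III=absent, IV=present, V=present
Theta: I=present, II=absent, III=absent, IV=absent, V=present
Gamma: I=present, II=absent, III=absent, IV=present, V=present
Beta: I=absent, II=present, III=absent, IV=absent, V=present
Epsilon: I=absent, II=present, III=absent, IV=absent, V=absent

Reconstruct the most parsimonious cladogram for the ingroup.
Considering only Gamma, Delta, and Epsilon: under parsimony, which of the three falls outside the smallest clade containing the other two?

Epsilon

Character polarity is set by the outgroup: the derived state is whichever differs from the outgroup's state, so for III, V the derived state is 'absent', and for the remaining characters it is 'present'.
Only Delta, Gamma, and Theta show the derived state 'present' for I, supporting them as a clade.
II: derived state 'present' in Beta and Epsilon only — synapomorphy for {Beta, Epsilon}.
III (derived state 'absent') is shared by all ingroup taxa — unites the whole ingroup.
IV (derived state 'present') is shared by Delta and Gamma — a synapomorphy uniting that clade.
V: derived state 'absent' in Epsilon only — an autapomorphy, so it tells us nothing about relationships among taxa.
Most parsimonious ingroup topology: (((Delta,Gamma),Theta),(Beta,Epsilon)).
Gamma and Delta share a more recent common ancestor with each other than either does with Epsilon, so Epsilon is the least closely related of the three.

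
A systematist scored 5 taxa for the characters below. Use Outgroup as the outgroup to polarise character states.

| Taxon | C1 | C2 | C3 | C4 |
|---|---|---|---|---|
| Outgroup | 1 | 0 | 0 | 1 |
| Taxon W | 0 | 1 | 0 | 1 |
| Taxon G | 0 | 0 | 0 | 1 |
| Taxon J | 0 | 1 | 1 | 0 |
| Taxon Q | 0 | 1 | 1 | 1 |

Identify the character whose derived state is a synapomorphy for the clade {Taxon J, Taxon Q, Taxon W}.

C2

Character polarity is set by the outgroup: the derived state is whichever differs from the outgroup's state, so for C1, C4 the derived state is '0', and for the remaining characters it is '1'.
All ingroup taxa share the derived state '0' for C1; it defines the ingroup but does not resolve relationships within it.
C2 (derived state '1') is shared by Taxon J, Taxon Q, and Taxon W — a synapomorphy uniting that clade.
C3: derived state '1' in Taxon J and Taxon Q only — synapomorphy for {Taxon J, Taxon Q}.
C4 (derived state '0') is unique to Taxon J (autapomorphy; uninformative for grouping).
Most parsimonious ingroup topology: ((Taxon W,(Taxon J,Taxon Q)),Taxon G).
The clade {Taxon J, Taxon Q, Taxon W} is supported by C2: its derived state '1' occurs in exactly those taxa and in no other taxon (including the outgroup).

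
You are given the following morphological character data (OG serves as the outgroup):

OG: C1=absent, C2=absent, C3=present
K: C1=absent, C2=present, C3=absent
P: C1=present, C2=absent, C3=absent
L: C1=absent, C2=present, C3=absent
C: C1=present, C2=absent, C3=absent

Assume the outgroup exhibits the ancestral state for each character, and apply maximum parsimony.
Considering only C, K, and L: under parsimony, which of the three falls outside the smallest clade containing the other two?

C

Character polarity is set by the outgroup: the derived state is whichever differs from the outgroup's state, so for C3 the derived state is 'absent', and for the remaining characters it is 'present'.
C1: derived state 'present' in C and P only — synapomorphy for {C, P}.
Only K and L show the derived state 'present' for C2, supporting them as a clade.
C3 (derived state 'absent') is shared by all ingroup taxa — unites the whole ingroup.
Most parsimonious ingroup topology: ((K,L),(P,C)).
L and K share a more recent common ancestor with each other than either does with C, so C is the least closely related of the three.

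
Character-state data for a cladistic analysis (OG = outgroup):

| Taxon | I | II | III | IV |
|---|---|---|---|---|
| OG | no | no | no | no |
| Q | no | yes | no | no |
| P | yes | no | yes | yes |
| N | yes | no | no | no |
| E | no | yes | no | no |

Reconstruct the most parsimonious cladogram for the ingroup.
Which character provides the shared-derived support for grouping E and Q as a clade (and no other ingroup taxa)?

The outgroup has state 'no' for every character, so 'yes' is the derived state throughout.
I (derived state 'yes') is shared by N and P — a synapomorphy uniting that clade.
II (derived state 'yes') is shared by E and Q — a synapomorphy uniting that clade.
III: derived state 'yes' in P only — an autapomorphy, so it tells us nothing about relationships among taxa.
IV: derived state 'yes' in P only — an autapomorphy, so it tells us nothing about relationships among taxa.
Most parsimonious ingroup topology: ((Q,E),(P,N)).
The clade {E, Q} is supported by II: its derived state 'yes' occurs in exactly those taxa and in no other taxon (including the outgroup).

II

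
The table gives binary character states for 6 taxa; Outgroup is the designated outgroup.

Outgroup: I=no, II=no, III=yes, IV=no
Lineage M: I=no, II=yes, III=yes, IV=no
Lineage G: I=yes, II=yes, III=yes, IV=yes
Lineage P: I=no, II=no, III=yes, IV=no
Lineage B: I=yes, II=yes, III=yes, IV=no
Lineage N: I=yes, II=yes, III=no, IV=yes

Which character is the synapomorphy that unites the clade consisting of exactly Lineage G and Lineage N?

Character polarity is set by the outgroup: the derived state is whichever differs from the outgroup's state, so for III the derived state is 'no', and for the remaining characters it is 'yes'.
I (derived state 'yes') is shared by Lineage B, Lineage G, and Lineage N — a synapomorphy uniting that clade.
II: derived state 'yes' in Lineage B, Lineage G, Lineage M, and Lineage N only — synapomorphy for {Lineage B, Lineage G, Lineage M, Lineage N}.
III: derived state 'no' in Lineage N only — an autapomorphy, so it tells us nothing about relationships among taxa.
IV: derived state 'yes' in Lineage G and Lineage N only — synapomorphy for {Lineage G, Lineage N}.
Most parsimonious ingroup topology: ((Lineage M,((Lineage G,Lineage N),Lineage B)),Lineage P).
The clade {Lineage G, Lineage N} is supported by IV: its derived state 'yes' occurs in exactly those taxa and in no other taxon (including the outgroup).

IV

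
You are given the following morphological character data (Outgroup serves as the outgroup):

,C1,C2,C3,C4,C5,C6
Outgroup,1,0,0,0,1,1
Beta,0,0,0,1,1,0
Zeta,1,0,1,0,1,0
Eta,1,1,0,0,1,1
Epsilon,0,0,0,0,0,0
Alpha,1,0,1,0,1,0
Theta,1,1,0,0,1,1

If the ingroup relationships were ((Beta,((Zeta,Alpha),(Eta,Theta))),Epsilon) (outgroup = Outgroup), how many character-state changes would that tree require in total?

8

Map each character onto ((Beta,((Zeta,Alpha),(Eta,Theta))),Epsilon) (rooted by Outgroup) and count the minimum state changes it requires (Fitch parsimony):
C1: 2; C2: 1; C3: 1; C4: 1; C5: 1; C6: 2.
Total tree length = 8.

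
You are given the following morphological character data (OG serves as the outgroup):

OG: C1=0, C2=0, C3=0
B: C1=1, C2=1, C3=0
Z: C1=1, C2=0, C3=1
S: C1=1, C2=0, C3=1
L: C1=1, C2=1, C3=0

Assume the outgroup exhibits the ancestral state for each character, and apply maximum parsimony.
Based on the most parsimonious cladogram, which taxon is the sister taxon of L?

The outgroup has state '0' for every character, so '1' is the derived state throughout.
All ingroup taxa share the derived state '1' for C1; it defines the ingroup but does not resolve relationships within it.
C2 (derived state '1') is shared by B and L — a synapomorphy uniting that clade.
Only S and Z show the derived state '1' for C3, supporting them as a clade.
Most parsimonious ingroup topology: ((B,L),(Z,S)).
L and B form a cherry on this tree, so they are sister taxa.

B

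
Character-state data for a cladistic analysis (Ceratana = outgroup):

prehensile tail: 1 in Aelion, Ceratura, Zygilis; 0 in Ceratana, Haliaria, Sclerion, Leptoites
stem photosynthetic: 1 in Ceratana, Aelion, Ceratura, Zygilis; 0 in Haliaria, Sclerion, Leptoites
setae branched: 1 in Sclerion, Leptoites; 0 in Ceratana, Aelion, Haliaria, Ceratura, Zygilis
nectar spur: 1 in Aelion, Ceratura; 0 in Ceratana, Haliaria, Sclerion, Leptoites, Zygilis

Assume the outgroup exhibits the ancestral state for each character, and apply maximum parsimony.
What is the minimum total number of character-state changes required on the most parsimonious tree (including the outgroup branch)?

4

Character polarity is set by the outgroup: the derived state is whichever differs from the outgroup's state, so for stem photosynthetic the derived state is '0', and for the remaining characters it is '1'.
Only Aelion, Ceratura, and Zygilis show the derived state '1' for prehensile tail, supporting them as a clade.
stem photosynthetic: derived state '0' in Haliaria, Leptoites, and Sclerion only — synapomorphy for {Haliaria, Leptoites, Sclerion}.
setae branched: derived state '1' in Leptoites and Sclerion only — synapomorphy for {Leptoites, Sclerion}.
nectar spur (derived state '1') is shared by Aelion and Ceratura — a synapomorphy uniting that clade.
Most parsimonious ingroup topology: (((Aelion,Ceratura),Zygilis),(Haliaria,(Sclerion,Leptoites))).
Changes per character on this tree: prehensile tail: 1; stem photosynthetic: 1; setae branched: 1; nectar spur: 1.
Total = 4.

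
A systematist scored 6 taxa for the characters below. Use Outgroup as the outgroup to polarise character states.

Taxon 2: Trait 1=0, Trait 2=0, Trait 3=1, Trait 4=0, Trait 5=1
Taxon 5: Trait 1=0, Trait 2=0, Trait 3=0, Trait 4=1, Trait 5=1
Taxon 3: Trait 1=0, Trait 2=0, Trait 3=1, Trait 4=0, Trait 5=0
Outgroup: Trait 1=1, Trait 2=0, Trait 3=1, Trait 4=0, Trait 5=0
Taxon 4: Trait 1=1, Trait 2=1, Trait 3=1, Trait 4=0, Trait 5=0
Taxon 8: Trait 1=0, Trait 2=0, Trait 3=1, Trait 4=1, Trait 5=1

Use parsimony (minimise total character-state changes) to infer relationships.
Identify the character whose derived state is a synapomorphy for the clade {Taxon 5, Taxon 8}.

Character polarity is set by the outgroup: the derived state is whichever differs from the outgroup's state, so for Trait 1, Trait 3 the derived state is '0', and for the remaining characters it is '1'.
Trait 1: derived state '0' in Taxon 2, Taxon 3, Taxon 5, and Taxon 8 only — synapomorphy for {Taxon 2, Taxon 3, Taxon 5, Taxon 8}.
Trait 2: derived state '1' in Taxon 4 only — an autapomorphy, so it tells us nothing about relationships among taxa.
Trait 3: derived state '0' in Taxon 5 only — an autapomorphy, so it tells us nothing about relationships among taxa.
Trait 4 (derived state '1') is shared by Taxon 5 and Taxon 8 — a synapomorphy uniting that clade.
Trait 5: derived state '1' in Taxon 2, Taxon 5, and Taxon 8 only — synapomorphy for {Taxon 2, Taxon 5, Taxon 8}.
Most parsimonious ingroup topology: (Taxon 4,((Taxon 2,(Taxon 8,Taxon 5)),Taxon 3)).
The clade {Taxon 5, Taxon 8} is supported by Trait 4: its derived state '1' occurs in exactly those taxa and in no other taxon (including the outgroup).

Trait 4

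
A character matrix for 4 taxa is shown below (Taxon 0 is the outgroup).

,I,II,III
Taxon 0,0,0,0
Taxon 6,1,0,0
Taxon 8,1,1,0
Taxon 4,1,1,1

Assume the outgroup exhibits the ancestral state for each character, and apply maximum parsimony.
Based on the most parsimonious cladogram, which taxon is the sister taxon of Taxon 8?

Taxon 4

The outgroup has state '0' for every character, so '1' is the derived state throughout.
All ingroup taxa share the derived state '1' for I; it defines the ingroup but does not resolve relationships within it.
II (derived state '1') is shared by Taxon 4 and Taxon 8 — a synapomorphy uniting that clade.
III (derived state '1') is unique to Taxon 4 (autapomorphy; uninformative for grouping).
Most parsimonious ingroup topology: (Taxon 6,(Taxon 8,Taxon 4)).
Taxon 8 and Taxon 4 form a cherry on this tree, so they are sister taxa.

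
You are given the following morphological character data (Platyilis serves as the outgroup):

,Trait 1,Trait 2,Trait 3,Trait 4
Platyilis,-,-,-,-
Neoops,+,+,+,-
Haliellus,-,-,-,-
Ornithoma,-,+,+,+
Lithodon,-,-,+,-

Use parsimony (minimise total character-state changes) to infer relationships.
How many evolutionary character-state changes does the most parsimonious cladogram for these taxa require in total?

4

The outgroup has state '-' for every character, so '+' is the derived state throughout.
Trait 1: derived state '+' in Neoops only — an autapomorphy, so it tells us nothing about relationships among taxa.
Only Neoops and Ornithoma show the derived state '+' for Trait 2, supporting them as a clade.
Only Lithodon, Neoops, and Ornithoma show the derived state '+' for Trait 3, supporting them as a clade.
Trait 4: derived state '+' in Ornithoma only — an autapomorphy, so it tells us nothing about relationships among taxa.
Most parsimonious ingroup topology: (((Neoops,Ornithoma),Lithodon),Haliellus).
Changes per character on this tree: Trait 1: 1; Trait 2: 1; Trait 3: 1; Trait 4: 1.
Total = 4.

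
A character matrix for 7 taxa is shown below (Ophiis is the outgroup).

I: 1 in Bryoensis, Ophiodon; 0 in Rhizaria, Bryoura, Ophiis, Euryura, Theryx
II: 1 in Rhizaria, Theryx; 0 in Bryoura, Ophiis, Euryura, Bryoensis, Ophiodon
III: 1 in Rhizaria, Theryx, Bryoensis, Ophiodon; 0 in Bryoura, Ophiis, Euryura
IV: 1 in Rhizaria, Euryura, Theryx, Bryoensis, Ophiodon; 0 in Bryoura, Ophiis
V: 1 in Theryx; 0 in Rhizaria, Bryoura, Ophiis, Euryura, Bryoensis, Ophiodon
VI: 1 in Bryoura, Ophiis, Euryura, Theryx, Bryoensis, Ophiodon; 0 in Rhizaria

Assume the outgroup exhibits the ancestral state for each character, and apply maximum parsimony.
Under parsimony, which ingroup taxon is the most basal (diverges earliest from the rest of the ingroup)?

Character polarity is set by the outgroup: the derived state is whichever differs from the outgroup's state, so for VI the derived state is '0', and for the remaining characters it is '1'.
I: derived state '1' in Bryoensis and Ophiodon only — synapomorphy for {Bryoensis, Ophiodon}.
II (derived state '1') is shared by Rhizaria and Theryx — a synapomorphy uniting that clade.
III: derived state '1' in Bryoensis, Ophiodon, Rhizaria, and Theryx only — synapomorphy for {Bryoensis, Ophiodon, Rhizaria, Theryx}.
IV: derived state '1' in Bryoensis, Euryura, Ophiodon, Rhizaria, and Theryx only — synapomorphy for {Bryoensis, Euryura, Ophiodon, Rhizaria, Theryx}.
V (derived state '1') is unique to Theryx (autapomorphy; uninformative for grouping).
VI (derived state '0') is unique to Rhizaria (autapomorphy; uninformative for grouping).
Most parsimonious ingroup topology: (Bryoura,(((Rhizaria,Theryx),(Bryoensis,Ophiodon)),Euryura)).
Bryoura is sister to the clade containing all other ingroup taxa, so it is the earliest-diverging (most basal) ingroup lineage.

Bryoura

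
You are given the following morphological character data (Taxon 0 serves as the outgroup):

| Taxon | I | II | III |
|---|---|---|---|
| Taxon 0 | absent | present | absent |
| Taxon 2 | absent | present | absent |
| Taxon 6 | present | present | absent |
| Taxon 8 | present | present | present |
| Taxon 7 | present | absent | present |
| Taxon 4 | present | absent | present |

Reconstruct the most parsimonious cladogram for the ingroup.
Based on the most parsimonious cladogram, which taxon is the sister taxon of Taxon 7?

Taxon 4

Character polarity is set by the outgroup: the derived state is whichever differs from the outgroup's state, so for II the derived state is 'absent', and for the remaining characters it is 'present'.
I: derived state 'present' in Taxon 4, Taxon 6, Taxon 7, and Taxon 8 only — synapomorphy for {Taxon 4, Taxon 6, Taxon 7, Taxon 8}.
Only Taxon 4 and Taxon 7 show the derived state 'absent' for II, supporting them as a clade.
III: derived state 'present' in Taxon 4, Taxon 7, and Taxon 8 only — synapomorphy for {Taxon 4, Taxon 7, Taxon 8}.
Most parsimonious ingroup topology: (Taxon 2,(Taxon 6,(Taxon 8,(Taxon 7,Taxon 4)))).
Taxon 7 and Taxon 4 form a cherry on this tree, so they are sister taxa.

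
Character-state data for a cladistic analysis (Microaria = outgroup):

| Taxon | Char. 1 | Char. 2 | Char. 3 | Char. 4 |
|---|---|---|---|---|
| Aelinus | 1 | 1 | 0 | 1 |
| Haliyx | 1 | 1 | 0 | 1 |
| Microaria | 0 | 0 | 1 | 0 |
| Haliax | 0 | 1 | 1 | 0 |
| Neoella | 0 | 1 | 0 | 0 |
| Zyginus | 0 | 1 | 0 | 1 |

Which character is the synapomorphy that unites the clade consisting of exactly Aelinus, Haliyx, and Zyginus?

Character polarity is set by the outgroup: the derived state is whichever differs from the outgroup's state, so for Char. 3 the derived state is '0', and for the remaining characters it is '1'.
Only Aelinus and Haliyx show the derived state '1' for Char. 1, supporting them as a clade.
Char. 2 (derived state '1') is shared by all ingroup taxa — unites the whole ingroup.
Only Aelinus, Haliyx, Neoella, and Zyginus show the derived state '0' for Char. 3, supporting them as a clade.
Char. 4: derived state '1' in Aelinus, Haliyx, and Zyginus only — synapomorphy for {Aelinus, Haliyx, Zyginus}.
Most parsimonious ingroup topology: (Haliax,(Neoella,((Aelinus,Haliyx),Zyginus))).
The clade {Aelinus, Haliyx, Zyginus} is supported by Char. 4: its derived state '1' occurs in exactly those taxa and in no other taxon (including the outgroup).

Char. 4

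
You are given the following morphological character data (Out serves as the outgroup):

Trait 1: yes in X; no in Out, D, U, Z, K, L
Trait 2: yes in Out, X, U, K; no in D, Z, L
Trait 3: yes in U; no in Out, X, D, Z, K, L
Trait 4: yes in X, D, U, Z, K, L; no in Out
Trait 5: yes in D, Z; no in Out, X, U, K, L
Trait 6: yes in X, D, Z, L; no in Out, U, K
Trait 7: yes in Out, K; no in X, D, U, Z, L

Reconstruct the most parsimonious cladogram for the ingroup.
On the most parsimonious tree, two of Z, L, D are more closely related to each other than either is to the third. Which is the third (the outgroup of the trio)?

Character polarity is set by the outgroup: the derived state is whichever differs from the outgroup's state, so for Trait 2, Trait 7 the derived state is 'no', and for the remaining characters it is 'yes'.
Trait 1 (derived state 'yes') is unique to X (autapomorphy; uninformative for grouping).
Trait 2: derived state 'no' in D, L, and Z only — synapomorphy for {D, L, Z}.
Trait 3 (derived state 'yes') is unique to U (autapomorphy; uninformative for grouping).
All ingroup taxa share the derived state 'yes' for Trait 4; it defines the ingroup but does not resolve relationships within it.
Trait 5 (derived state 'yes') is shared by D and Z — a synapomorphy uniting that clade.
Trait 6 (derived state 'yes') is shared by D, L, X, and Z — a synapomorphy uniting that clade.
Only D, L, U, X, and Z show the derived state 'no' for Trait 7, supporting them as a clade.
Most parsimonious ingroup topology: (((X,((D,Z),L)),U),K).
Z and D share a more recent common ancestor with each other than either does with L, so L is the least closely related of the three.

L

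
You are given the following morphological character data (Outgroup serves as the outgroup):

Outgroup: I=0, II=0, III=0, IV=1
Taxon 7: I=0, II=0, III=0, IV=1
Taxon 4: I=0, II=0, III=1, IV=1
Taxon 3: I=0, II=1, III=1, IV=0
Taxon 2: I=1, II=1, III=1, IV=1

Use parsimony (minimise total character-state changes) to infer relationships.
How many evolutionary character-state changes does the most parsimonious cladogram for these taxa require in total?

Character polarity is set by the outgroup: the derived state is whichever differs from the outgroup's state, so for IV the derived state is '0', and for the remaining characters it is '1'.
I (derived state '1') is unique to Taxon 2 (autapomorphy; uninformative for grouping).
Only Taxon 2 and Taxon 3 show the derived state '1' for II, supporting them as a clade.
III: derived state '1' in Taxon 2, Taxon 3, and Taxon 4 only — synapomorphy for {Taxon 2, Taxon 3, Taxon 4}.
IV: derived state '0' in Taxon 3 only — an autapomorphy, so it tells us nothing about relationships among taxa.
Most parsimonious ingroup topology: (Taxon 7,(Taxon 4,(Taxon 3,Taxon 2))).
Changes per character on this tree: I: 1; II: 1; III: 1; IV: 1.
Total = 4.

4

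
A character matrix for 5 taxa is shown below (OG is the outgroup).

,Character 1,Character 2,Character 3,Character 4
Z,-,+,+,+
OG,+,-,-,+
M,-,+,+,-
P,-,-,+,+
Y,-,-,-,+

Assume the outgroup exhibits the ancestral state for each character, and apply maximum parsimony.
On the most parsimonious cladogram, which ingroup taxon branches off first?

Y

Character polarity is set by the outgroup: the derived state is whichever differs from the outgroup's state, so for Character 1, Character 4 the derived state is '-', and for the remaining characters it is '+'.
Character 1 (derived state '-') is shared by all ingroup taxa — unites the whole ingroup.
Only M and Z show the derived state '+' for Character 2, supporting them as a clade.
Only M, P, and Z show the derived state '+' for Character 3, supporting them as a clade.
Character 4: derived state '-' in M only — an autapomorphy, so it tells us nothing about relationships among taxa.
Most parsimonious ingroup topology: (Y,((Z,M),P)).
Y is sister to the clade containing all other ingroup taxa, so it is the earliest-diverging (most basal) ingroup lineage.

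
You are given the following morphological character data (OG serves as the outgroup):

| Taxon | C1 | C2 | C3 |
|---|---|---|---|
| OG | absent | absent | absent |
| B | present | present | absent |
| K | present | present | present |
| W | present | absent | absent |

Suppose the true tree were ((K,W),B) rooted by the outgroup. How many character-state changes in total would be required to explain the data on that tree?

Map each character onto ((K,W),B) (rooted by OG) and count the minimum state changes it requires (Fitch parsimony):
C1: 1; C2: 2; C3: 1.
Total tree length = 4.

4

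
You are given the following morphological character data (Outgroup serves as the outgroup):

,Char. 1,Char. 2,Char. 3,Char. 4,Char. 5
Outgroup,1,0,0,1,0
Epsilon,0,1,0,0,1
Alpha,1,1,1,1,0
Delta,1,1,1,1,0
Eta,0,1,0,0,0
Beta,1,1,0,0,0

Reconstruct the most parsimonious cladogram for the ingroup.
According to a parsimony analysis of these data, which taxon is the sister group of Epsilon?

Eta

Character polarity is set by the outgroup: the derived state is whichever differs from the outgroup's state, so for Char. 1, Char. 4 the derived state is '0', and for the remaining characters it is '1'.
Only Epsilon and Eta show the derived state '0' for Char. 1, supporting them as a clade.
All ingroup taxa share the derived state '1' for Char. 2; it defines the ingroup but does not resolve relationships within it.
Only Alpha and Delta show the derived state '1' for Char. 3, supporting them as a clade.
Char. 4: derived state '0' in Beta, Epsilon, and Eta only — synapomorphy for {Beta, Epsilon, Eta}.
Char. 5 (derived state '1') is unique to Epsilon (autapomorphy; uninformative for grouping).
Most parsimonious ingroup topology: (((Epsilon,Eta),Beta),(Alpha,Delta)).
Epsilon and Eta form a cherry on this tree, so they are sister taxa.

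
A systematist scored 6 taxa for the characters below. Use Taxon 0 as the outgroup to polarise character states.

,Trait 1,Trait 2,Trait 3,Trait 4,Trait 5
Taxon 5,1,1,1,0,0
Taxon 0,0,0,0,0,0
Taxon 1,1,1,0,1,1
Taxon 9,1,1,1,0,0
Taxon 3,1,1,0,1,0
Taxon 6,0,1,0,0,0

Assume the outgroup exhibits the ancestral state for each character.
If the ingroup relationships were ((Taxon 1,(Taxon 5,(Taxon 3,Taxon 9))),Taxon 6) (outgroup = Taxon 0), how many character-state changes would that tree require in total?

7

Map each character onto ((Taxon 1,(Taxon 5,(Taxon 3,Taxon 9))),Taxon 6) (rooted by Taxon 0) and count the minimum state changes it requires (Fitch parsimony):
Trait 1: 1; Trait 2: 1; Trait 3: 2; Trait 4: 2; Trait 5: 1.
Total tree length = 7.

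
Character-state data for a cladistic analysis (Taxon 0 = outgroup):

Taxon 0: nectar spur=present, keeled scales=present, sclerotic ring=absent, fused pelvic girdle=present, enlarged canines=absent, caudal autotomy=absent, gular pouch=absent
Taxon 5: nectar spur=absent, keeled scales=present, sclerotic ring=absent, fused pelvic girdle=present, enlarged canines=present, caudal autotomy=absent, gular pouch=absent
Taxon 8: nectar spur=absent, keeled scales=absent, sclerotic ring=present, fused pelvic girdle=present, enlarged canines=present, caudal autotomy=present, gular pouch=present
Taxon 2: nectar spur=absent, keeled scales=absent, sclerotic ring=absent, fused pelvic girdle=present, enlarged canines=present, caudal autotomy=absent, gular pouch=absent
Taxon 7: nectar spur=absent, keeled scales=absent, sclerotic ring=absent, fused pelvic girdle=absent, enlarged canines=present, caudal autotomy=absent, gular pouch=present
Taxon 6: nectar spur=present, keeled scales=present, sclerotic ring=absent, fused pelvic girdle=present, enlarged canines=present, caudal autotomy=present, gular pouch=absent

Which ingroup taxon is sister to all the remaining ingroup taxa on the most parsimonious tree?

Character polarity is set by the outgroup: the derived state is whichever differs from the outgroup's state, so for nectar spur, keeled scales, fused pelvic girdle the derived state is 'absent', and for the remaining characters it is 'present'.
nectar spur: derived state 'absent' in Taxon 2, Taxon 5, Taxon 7, and Taxon 8 only — synapomorphy for {Taxon 2, Taxon 5, Taxon 7, Taxon 8}.
keeled scales: derived state 'absent' in Taxon 2, Taxon 7, and Taxon 8 only — synapomorphy for {Taxon 2, Taxon 7, Taxon 8}.
sclerotic ring (derived state 'present') is unique to Taxon 8 (autapomorphy; uninformative for grouping).
fused pelvic girdle: derived state 'absent' in Taxon 7 only — an autapomorphy, so it tells us nothing about relationships among taxa.
enlarged canines (derived state 'present') is shared by all ingroup taxa — unites the whole ingroup.
caudal autotomy groups Taxon 6 and Taxon 8, which is incompatible with the clades supported by the remaining characters; treating it as convergent (homoplasy) costs fewer steps than any alternative tree.
Only Taxon 7 and Taxon 8 show the derived state 'present' for gular pouch, supporting them as a clade.
Most parsimonious ingroup topology: ((Taxon 5,((Taxon 8,Taxon 7),Taxon 2)),Taxon 6).
Taxon 6 is sister to the clade containing all other ingroup taxa, so it is the earliest-diverging (most basal) ingroup lineage.

Taxon 6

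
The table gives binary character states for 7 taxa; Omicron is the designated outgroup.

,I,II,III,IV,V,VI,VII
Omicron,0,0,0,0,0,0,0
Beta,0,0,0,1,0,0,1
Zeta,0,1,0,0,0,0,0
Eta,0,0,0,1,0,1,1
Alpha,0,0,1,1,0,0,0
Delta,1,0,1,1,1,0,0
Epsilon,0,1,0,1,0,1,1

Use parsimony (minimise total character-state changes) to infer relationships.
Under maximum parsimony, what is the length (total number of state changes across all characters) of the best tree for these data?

The outgroup has state '0' for every character, so '1' is the derived state throughout.
I: derived state '1' in Delta only — an autapomorphy, so it tells us nothing about relationships among taxa.
II groups Epsilon and Zeta, which is incompatible with the clades supported by the remaining characters; treating it as convergent (homoplasy) costs fewer steps than any alternative tree.
Only Alpha and Delta show the derived state '1' for III, supporting them as a clade.
IV: derived state '1' in Alpha, Beta, Delta, Epsilon, and Eta only — synapomorphy for {Alpha, Beta, Delta, Epsilon, Eta}.
V: derived state '1' in Delta only — an autapomorphy, so it tells us nothing about relationships among taxa.
VI: derived state '1' in Epsilon and Eta only — synapomorphy for {Epsilon, Eta}.
VII (derived state '1') is shared by Beta, Epsilon, and Eta — a synapomorphy uniting that clade.
Most parsimonious ingroup topology: (((Beta,(Eta,Epsilon)),(Alpha,Delta)),Zeta).
Changes per character on this tree: I: 1; II: 2; III: 1; IV: 1; V: 1; VI: 1; VII: 1.
Total = 8.

8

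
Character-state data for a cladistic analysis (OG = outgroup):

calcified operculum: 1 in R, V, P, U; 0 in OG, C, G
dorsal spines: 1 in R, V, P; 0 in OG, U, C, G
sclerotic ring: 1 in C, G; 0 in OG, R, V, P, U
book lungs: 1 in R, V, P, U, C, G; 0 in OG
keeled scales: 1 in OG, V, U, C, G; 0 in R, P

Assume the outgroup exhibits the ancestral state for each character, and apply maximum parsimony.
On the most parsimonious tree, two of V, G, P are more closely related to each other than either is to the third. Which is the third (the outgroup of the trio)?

Character polarity is set by the outgroup: the derived state is whichever differs from the outgroup's state, so for keeled scales the derived state is '0', and for the remaining characters it is '1'.
calcified operculum (derived state '1') is shared by P, R, U, and V — a synapomorphy uniting that clade.
dorsal spines (derived state '1') is shared by P, R, and V — a synapomorphy uniting that clade.
Only C and G show the derived state '1' for sclerotic ring, supporting them as a clade.
All ingroup taxa share the derived state '1' for book lungs; it defines the ingroup but does not resolve relationships within it.
Only P and R show the derived state '0' for keeled scales, supporting them as a clade.
Most parsimonious ingroup topology: ((((R,P),V),U),(C,G)).
V and P share a more recent common ancestor with each other than either does with G, so G is the least closely related of the three.

G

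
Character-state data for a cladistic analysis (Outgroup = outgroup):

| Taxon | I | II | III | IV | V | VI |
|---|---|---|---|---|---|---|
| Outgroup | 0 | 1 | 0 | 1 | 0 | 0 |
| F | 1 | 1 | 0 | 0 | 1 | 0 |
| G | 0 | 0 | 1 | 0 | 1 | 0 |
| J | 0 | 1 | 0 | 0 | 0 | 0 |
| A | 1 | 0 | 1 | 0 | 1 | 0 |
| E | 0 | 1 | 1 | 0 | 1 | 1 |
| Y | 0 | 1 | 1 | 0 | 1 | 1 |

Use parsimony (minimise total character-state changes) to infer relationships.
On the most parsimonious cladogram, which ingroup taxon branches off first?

Character polarity is set by the outgroup: the derived state is whichever differs from the outgroup's state, so for II, IV the derived state is '0', and for the remaining characters it is '1'.
I groups A and F, which is incompatible with the clades supported by the remaining characters; treating it as convergent (homoplasy) costs fewer steps than any alternative tree.
II (derived state '0') is shared by A and G — a synapomorphy uniting that clade.
III (derived state '1') is shared by A, E, G, and Y — a synapomorphy uniting that clade.
IV (derived state '0') is shared by all ingroup taxa — unites the whole ingroup.
Only A, E, F, G, and Y show the derived state '1' for V, supporting them as a clade.
Only E and Y show the derived state '1' for VI, supporting them as a clade.
Most parsimonious ingroup topology: ((F,((G,A),(E,Y))),J).
J is sister to the clade containing all other ingroup taxa, so it is the earliest-diverging (most basal) ingroup lineage.

J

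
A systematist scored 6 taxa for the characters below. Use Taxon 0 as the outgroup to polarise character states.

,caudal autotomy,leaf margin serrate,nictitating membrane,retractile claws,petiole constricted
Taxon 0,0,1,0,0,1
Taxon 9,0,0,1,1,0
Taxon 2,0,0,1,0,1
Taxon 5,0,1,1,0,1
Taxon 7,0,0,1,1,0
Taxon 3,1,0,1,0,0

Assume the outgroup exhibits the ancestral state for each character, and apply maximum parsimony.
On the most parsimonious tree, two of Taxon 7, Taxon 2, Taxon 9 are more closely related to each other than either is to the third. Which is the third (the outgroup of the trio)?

Character polarity is set by the outgroup: the derived state is whichever differs from the outgroup's state, so for leaf margin serrate, petiole constricted the derived state is '0', and for the remaining characters it is '1'.
caudal autotomy: derived state '1' in Taxon 3 only — an autapomorphy, so it tells us nothing about relationships among taxa.
Only Taxon 2, Taxon 3, Taxon 7, and Taxon 9 show the derived state '0' for leaf margin serrate, supporting them as a clade.
All ingroup taxa share the derived state '1' for nictitating membrane; it defines the ingroup but does not resolve relationships within it.
Only Taxon 7 and Taxon 9 show the derived state '1' for retractile claws, supporting them as a clade.
Only Taxon 3, Taxon 7, and Taxon 9 show the derived state '0' for petiole constricted, supporting them as a clade.
Most parsimonious ingroup topology: ((((Taxon 9,Taxon 7),Taxon 3),Taxon 2),Taxon 5).
Taxon 9 and Taxon 7 share a more recent common ancestor with each other than either does with Taxon 2, so Taxon 2 is the least closely related of the three.

Taxon 2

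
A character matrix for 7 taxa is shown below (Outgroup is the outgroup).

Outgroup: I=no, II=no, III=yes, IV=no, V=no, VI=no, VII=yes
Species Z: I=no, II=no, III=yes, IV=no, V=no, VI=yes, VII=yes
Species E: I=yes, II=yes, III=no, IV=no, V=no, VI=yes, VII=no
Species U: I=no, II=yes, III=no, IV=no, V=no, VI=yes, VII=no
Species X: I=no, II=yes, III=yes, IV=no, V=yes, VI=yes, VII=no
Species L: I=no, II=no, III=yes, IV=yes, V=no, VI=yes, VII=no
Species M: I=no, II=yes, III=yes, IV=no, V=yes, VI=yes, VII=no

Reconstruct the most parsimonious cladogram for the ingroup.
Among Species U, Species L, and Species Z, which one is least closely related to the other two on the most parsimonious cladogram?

Species Z

Character polarity is set by the outgroup: the derived state is whichever differs from the outgroup's state, so for III, VII the derived state is 'no', and for the remaining characters it is 'yes'.
I: derived state 'yes' in Species E only — an autapomorphy, so it tells us nothing about relationships among taxa.
II: derived state 'yes' in Species E, Species M, Species U, and Species X only — synapomorphy for {Species E, Species M, Species U, Species X}.
III: derived state 'no' in Species E and Species U only — synapomorphy for {Species E, Species U}.
IV (derived state 'yes') is unique to Species L (autapomorphy; uninformative for grouping).
V (derived state 'yes') is shared by Species M and Species X — a synapomorphy uniting that clade.
VI (derived state 'yes') is shared by all ingroup taxa — unites the whole ingroup.
VII: derived state 'no' in Species E, Species L, Species M, Species U, and Species X only — synapomorphy for {Species E, Species L, Species M, Species U, Species X}.
Most parsimonious ingroup topology: (Species Z,(((Species E,Species U),(Species X,Species M)),Species L)).
Species U and Species L share a more recent common ancestor with each other than either does with Species Z, so Species Z is the least closely related of the three.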